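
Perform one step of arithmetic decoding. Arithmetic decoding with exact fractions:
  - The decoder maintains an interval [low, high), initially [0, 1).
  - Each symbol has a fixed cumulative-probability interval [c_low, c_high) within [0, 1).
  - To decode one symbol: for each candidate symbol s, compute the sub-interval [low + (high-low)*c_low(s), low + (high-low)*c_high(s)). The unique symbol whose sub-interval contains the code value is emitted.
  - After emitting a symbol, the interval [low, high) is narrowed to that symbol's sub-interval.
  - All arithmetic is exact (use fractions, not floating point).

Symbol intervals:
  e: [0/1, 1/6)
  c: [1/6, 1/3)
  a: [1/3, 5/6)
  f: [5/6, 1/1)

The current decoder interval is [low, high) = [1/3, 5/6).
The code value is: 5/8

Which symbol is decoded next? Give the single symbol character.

Interval width = high − low = 5/6 − 1/3 = 1/2
Scaled code = (code − low) / width = (5/8 − 1/3) / 1/2 = 7/12
  e: [0/1, 1/6) 
  c: [1/6, 1/3) 
  a: [1/3, 5/6) ← scaled code falls here ✓
  f: [5/6, 1/1) 

Answer: a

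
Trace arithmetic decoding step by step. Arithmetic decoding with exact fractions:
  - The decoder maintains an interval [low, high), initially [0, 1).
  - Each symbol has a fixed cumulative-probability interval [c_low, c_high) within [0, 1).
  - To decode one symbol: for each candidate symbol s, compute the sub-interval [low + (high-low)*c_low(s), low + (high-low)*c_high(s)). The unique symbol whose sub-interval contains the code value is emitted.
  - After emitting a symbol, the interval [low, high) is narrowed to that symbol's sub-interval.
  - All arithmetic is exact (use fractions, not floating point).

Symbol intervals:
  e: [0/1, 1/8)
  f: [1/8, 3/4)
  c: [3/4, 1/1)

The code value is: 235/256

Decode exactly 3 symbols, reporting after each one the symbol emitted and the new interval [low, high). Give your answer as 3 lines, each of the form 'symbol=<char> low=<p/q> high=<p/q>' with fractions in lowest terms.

Step 1: interval [0/1, 1/1), width = 1/1 - 0/1 = 1/1
  'e': [0/1 + 1/1*0/1, 0/1 + 1/1*1/8) = [0/1, 1/8)
  'f': [0/1 + 1/1*1/8, 0/1 + 1/1*3/4) = [1/8, 3/4)
  'c': [0/1 + 1/1*3/4, 0/1 + 1/1*1/1) = [3/4, 1/1) <- contains code 235/256
  emit 'c', narrow to [3/4, 1/1)
Step 2: interval [3/4, 1/1), width = 1/1 - 3/4 = 1/4
  'e': [3/4 + 1/4*0/1, 3/4 + 1/4*1/8) = [3/4, 25/32)
  'f': [3/4 + 1/4*1/8, 3/4 + 1/4*3/4) = [25/32, 15/16) <- contains code 235/256
  'c': [3/4 + 1/4*3/4, 3/4 + 1/4*1/1) = [15/16, 1/1)
  emit 'f', narrow to [25/32, 15/16)
Step 3: interval [25/32, 15/16), width = 15/16 - 25/32 = 5/32
  'e': [25/32 + 5/32*0/1, 25/32 + 5/32*1/8) = [25/32, 205/256)
  'f': [25/32 + 5/32*1/8, 25/32 + 5/32*3/4) = [205/256, 115/128)
  'c': [25/32 + 5/32*3/4, 25/32 + 5/32*1/1) = [115/128, 15/16) <- contains code 235/256
  emit 'c', narrow to [115/128, 15/16)

Answer: symbol=c low=3/4 high=1/1
symbol=f low=25/32 high=15/16
symbol=c low=115/128 high=15/16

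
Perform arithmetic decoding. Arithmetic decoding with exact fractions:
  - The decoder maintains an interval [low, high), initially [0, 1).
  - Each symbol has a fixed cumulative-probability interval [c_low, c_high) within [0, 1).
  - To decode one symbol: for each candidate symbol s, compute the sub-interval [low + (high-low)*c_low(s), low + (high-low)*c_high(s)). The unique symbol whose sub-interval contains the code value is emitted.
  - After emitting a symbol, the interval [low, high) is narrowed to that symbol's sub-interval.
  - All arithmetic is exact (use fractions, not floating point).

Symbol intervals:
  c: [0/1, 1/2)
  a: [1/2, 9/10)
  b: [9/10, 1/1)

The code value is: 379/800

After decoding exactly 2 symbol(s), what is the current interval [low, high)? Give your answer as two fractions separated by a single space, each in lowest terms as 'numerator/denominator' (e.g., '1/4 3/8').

Step 1: interval [0/1, 1/1), width = 1/1 - 0/1 = 1/1
  'c': [0/1 + 1/1*0/1, 0/1 + 1/1*1/2) = [0/1, 1/2) <- contains code 379/800
  'a': [0/1 + 1/1*1/2, 0/1 + 1/1*9/10) = [1/2, 9/10)
  'b': [0/1 + 1/1*9/10, 0/1 + 1/1*1/1) = [9/10, 1/1)
  emit 'c', narrow to [0/1, 1/2)
Step 2: interval [0/1, 1/2), width = 1/2 - 0/1 = 1/2
  'c': [0/1 + 1/2*0/1, 0/1 + 1/2*1/2) = [0/1, 1/4)
  'a': [0/1 + 1/2*1/2, 0/1 + 1/2*9/10) = [1/4, 9/20)
  'b': [0/1 + 1/2*9/10, 0/1 + 1/2*1/1) = [9/20, 1/2) <- contains code 379/800
  emit 'b', narrow to [9/20, 1/2)

Answer: 9/20 1/2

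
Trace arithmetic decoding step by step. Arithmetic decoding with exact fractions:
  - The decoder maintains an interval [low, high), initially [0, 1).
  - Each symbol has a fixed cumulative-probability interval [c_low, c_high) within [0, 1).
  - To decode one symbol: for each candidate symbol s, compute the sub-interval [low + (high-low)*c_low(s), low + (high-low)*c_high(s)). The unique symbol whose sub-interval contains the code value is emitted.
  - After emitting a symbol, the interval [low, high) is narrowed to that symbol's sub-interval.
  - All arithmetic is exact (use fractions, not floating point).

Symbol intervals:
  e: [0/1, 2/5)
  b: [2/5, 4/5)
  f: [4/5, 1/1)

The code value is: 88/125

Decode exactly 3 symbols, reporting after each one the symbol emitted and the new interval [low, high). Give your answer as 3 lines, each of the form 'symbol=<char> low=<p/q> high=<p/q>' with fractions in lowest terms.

Answer: symbol=b low=2/5 high=4/5
symbol=b low=14/25 high=18/25
symbol=f low=86/125 high=18/25

Derivation:
Step 1: interval [0/1, 1/1), width = 1/1 - 0/1 = 1/1
  'e': [0/1 + 1/1*0/1, 0/1 + 1/1*2/5) = [0/1, 2/5)
  'b': [0/1 + 1/1*2/5, 0/1 + 1/1*4/5) = [2/5, 4/5) <- contains code 88/125
  'f': [0/1 + 1/1*4/5, 0/1 + 1/1*1/1) = [4/5, 1/1)
  emit 'b', narrow to [2/5, 4/5)
Step 2: interval [2/5, 4/5), width = 4/5 - 2/5 = 2/5
  'e': [2/5 + 2/5*0/1, 2/5 + 2/5*2/5) = [2/5, 14/25)
  'b': [2/5 + 2/5*2/5, 2/5 + 2/5*4/5) = [14/25, 18/25) <- contains code 88/125
  'f': [2/5 + 2/5*4/5, 2/5 + 2/5*1/1) = [18/25, 4/5)
  emit 'b', narrow to [14/25, 18/25)
Step 3: interval [14/25, 18/25), width = 18/25 - 14/25 = 4/25
  'e': [14/25 + 4/25*0/1, 14/25 + 4/25*2/5) = [14/25, 78/125)
  'b': [14/25 + 4/25*2/5, 14/25 + 4/25*4/5) = [78/125, 86/125)
  'f': [14/25 + 4/25*4/5, 14/25 + 4/25*1/1) = [86/125, 18/25) <- contains code 88/125
  emit 'f', narrow to [86/125, 18/25)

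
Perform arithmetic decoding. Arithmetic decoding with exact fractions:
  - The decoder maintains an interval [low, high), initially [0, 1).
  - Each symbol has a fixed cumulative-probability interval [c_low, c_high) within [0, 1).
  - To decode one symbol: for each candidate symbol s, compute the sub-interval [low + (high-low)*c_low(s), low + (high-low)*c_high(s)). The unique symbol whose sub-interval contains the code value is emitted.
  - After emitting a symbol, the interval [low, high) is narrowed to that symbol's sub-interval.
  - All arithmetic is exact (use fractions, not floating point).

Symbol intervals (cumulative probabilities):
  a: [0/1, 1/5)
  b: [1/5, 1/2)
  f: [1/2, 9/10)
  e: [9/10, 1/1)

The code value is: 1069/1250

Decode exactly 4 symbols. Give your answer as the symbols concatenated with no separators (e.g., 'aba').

Answer: ffef

Derivation:
Step 1: interval [0/1, 1/1), width = 1/1 - 0/1 = 1/1
  'a': [0/1 + 1/1*0/1, 0/1 + 1/1*1/5) = [0/1, 1/5)
  'b': [0/1 + 1/1*1/5, 0/1 + 1/1*1/2) = [1/5, 1/2)
  'f': [0/1 + 1/1*1/2, 0/1 + 1/1*9/10) = [1/2, 9/10) <- contains code 1069/1250
  'e': [0/1 + 1/1*9/10, 0/1 + 1/1*1/1) = [9/10, 1/1)
  emit 'f', narrow to [1/2, 9/10)
Step 2: interval [1/2, 9/10), width = 9/10 - 1/2 = 2/5
  'a': [1/2 + 2/5*0/1, 1/2 + 2/5*1/5) = [1/2, 29/50)
  'b': [1/2 + 2/5*1/5, 1/2 + 2/5*1/2) = [29/50, 7/10)
  'f': [1/2 + 2/5*1/2, 1/2 + 2/5*9/10) = [7/10, 43/50) <- contains code 1069/1250
  'e': [1/2 + 2/5*9/10, 1/2 + 2/5*1/1) = [43/50, 9/10)
  emit 'f', narrow to [7/10, 43/50)
Step 3: interval [7/10, 43/50), width = 43/50 - 7/10 = 4/25
  'a': [7/10 + 4/25*0/1, 7/10 + 4/25*1/5) = [7/10, 183/250)
  'b': [7/10 + 4/25*1/5, 7/10 + 4/25*1/2) = [183/250, 39/50)
  'f': [7/10 + 4/25*1/2, 7/10 + 4/25*9/10) = [39/50, 211/250)
  'e': [7/10 + 4/25*9/10, 7/10 + 4/25*1/1) = [211/250, 43/50) <- contains code 1069/1250
  emit 'e', narrow to [211/250, 43/50)
Step 4: interval [211/250, 43/50), width = 43/50 - 211/250 = 2/125
  'a': [211/250 + 2/125*0/1, 211/250 + 2/125*1/5) = [211/250, 1059/1250)
  'b': [211/250 + 2/125*1/5, 211/250 + 2/125*1/2) = [1059/1250, 213/250)
  'f': [211/250 + 2/125*1/2, 211/250 + 2/125*9/10) = [213/250, 1073/1250) <- contains code 1069/1250
  'e': [211/250 + 2/125*9/10, 211/250 + 2/125*1/1) = [1073/1250, 43/50)
  emit 'f', narrow to [213/250, 1073/1250)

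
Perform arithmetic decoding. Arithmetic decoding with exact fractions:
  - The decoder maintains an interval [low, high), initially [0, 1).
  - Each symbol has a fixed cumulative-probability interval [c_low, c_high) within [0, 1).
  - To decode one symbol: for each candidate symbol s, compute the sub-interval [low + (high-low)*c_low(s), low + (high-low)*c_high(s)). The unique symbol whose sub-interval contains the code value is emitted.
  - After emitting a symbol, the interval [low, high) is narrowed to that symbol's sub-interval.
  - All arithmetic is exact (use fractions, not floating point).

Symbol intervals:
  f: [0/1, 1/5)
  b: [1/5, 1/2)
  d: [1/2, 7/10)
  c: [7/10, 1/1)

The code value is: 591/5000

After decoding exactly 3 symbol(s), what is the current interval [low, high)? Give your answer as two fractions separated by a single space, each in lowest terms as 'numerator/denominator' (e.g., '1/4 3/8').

Step 1: interval [0/1, 1/1), width = 1/1 - 0/1 = 1/1
  'f': [0/1 + 1/1*0/1, 0/1 + 1/1*1/5) = [0/1, 1/5) <- contains code 591/5000
  'b': [0/1 + 1/1*1/5, 0/1 + 1/1*1/2) = [1/5, 1/2)
  'd': [0/1 + 1/1*1/2, 0/1 + 1/1*7/10) = [1/2, 7/10)
  'c': [0/1 + 1/1*7/10, 0/1 + 1/1*1/1) = [7/10, 1/1)
  emit 'f', narrow to [0/1, 1/5)
Step 2: interval [0/1, 1/5), width = 1/5 - 0/1 = 1/5
  'f': [0/1 + 1/5*0/1, 0/1 + 1/5*1/5) = [0/1, 1/25)
  'b': [0/1 + 1/5*1/5, 0/1 + 1/5*1/2) = [1/25, 1/10)
  'd': [0/1 + 1/5*1/2, 0/1 + 1/5*7/10) = [1/10, 7/50) <- contains code 591/5000
  'c': [0/1 + 1/5*7/10, 0/1 + 1/5*1/1) = [7/50, 1/5)
  emit 'd', narrow to [1/10, 7/50)
Step 3: interval [1/10, 7/50), width = 7/50 - 1/10 = 1/25
  'f': [1/10 + 1/25*0/1, 1/10 + 1/25*1/5) = [1/10, 27/250)
  'b': [1/10 + 1/25*1/5, 1/10 + 1/25*1/2) = [27/250, 3/25) <- contains code 591/5000
  'd': [1/10 + 1/25*1/2, 1/10 + 1/25*7/10) = [3/25, 16/125)
  'c': [1/10 + 1/25*7/10, 1/10 + 1/25*1/1) = [16/125, 7/50)
  emit 'b', narrow to [27/250, 3/25)

Answer: 27/250 3/25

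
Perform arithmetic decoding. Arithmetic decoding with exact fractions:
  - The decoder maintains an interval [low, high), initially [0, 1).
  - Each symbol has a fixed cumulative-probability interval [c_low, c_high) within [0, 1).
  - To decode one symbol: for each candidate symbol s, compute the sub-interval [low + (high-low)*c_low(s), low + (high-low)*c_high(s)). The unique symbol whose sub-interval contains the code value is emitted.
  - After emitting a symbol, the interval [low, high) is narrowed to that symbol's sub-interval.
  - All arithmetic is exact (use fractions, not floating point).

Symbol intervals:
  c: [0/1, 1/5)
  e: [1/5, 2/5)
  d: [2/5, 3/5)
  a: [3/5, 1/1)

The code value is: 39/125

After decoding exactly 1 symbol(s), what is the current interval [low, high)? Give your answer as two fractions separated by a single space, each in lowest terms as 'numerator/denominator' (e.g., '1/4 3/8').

Step 1: interval [0/1, 1/1), width = 1/1 - 0/1 = 1/1
  'c': [0/1 + 1/1*0/1, 0/1 + 1/1*1/5) = [0/1, 1/5)
  'e': [0/1 + 1/1*1/5, 0/1 + 1/1*2/5) = [1/5, 2/5) <- contains code 39/125
  'd': [0/1 + 1/1*2/5, 0/1 + 1/1*3/5) = [2/5, 3/5)
  'a': [0/1 + 1/1*3/5, 0/1 + 1/1*1/1) = [3/5, 1/1)
  emit 'e', narrow to [1/5, 2/5)

Answer: 1/5 2/5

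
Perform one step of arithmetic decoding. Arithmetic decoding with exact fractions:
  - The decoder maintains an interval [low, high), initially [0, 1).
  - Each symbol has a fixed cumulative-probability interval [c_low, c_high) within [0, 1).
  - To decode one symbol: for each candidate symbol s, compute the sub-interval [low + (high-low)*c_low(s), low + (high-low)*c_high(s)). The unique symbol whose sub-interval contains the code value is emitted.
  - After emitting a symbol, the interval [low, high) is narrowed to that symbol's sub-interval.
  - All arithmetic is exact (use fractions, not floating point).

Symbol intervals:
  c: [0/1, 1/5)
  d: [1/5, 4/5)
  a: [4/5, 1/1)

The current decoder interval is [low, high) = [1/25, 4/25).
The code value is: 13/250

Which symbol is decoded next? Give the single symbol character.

Answer: c

Derivation:
Interval width = high − low = 4/25 − 1/25 = 3/25
Scaled code = (code − low) / width = (13/250 − 1/25) / 3/25 = 1/10
  c: [0/1, 1/5) ← scaled code falls here ✓
  d: [1/5, 4/5) 
  a: [4/5, 1/1) 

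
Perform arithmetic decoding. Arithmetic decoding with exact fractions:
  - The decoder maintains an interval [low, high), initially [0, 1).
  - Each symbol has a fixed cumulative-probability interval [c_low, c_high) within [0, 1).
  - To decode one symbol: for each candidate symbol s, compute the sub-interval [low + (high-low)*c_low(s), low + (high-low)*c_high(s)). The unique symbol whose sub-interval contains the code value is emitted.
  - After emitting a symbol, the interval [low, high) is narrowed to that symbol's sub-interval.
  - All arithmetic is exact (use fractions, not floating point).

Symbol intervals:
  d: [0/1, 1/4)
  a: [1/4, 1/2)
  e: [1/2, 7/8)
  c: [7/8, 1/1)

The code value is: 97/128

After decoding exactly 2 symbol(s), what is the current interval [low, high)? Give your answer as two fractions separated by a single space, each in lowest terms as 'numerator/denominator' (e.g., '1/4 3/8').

Step 1: interval [0/1, 1/1), width = 1/1 - 0/1 = 1/1
  'd': [0/1 + 1/1*0/1, 0/1 + 1/1*1/4) = [0/1, 1/4)
  'a': [0/1 + 1/1*1/4, 0/1 + 1/1*1/2) = [1/4, 1/2)
  'e': [0/1 + 1/1*1/2, 0/1 + 1/1*7/8) = [1/2, 7/8) <- contains code 97/128
  'c': [0/1 + 1/1*7/8, 0/1 + 1/1*1/1) = [7/8, 1/1)
  emit 'e', narrow to [1/2, 7/8)
Step 2: interval [1/2, 7/8), width = 7/8 - 1/2 = 3/8
  'd': [1/2 + 3/8*0/1, 1/2 + 3/8*1/4) = [1/2, 19/32)
  'a': [1/2 + 3/8*1/4, 1/2 + 3/8*1/2) = [19/32, 11/16)
  'e': [1/2 + 3/8*1/2, 1/2 + 3/8*7/8) = [11/16, 53/64) <- contains code 97/128
  'c': [1/2 + 3/8*7/8, 1/2 + 3/8*1/1) = [53/64, 7/8)
  emit 'e', narrow to [11/16, 53/64)

Answer: 11/16 53/64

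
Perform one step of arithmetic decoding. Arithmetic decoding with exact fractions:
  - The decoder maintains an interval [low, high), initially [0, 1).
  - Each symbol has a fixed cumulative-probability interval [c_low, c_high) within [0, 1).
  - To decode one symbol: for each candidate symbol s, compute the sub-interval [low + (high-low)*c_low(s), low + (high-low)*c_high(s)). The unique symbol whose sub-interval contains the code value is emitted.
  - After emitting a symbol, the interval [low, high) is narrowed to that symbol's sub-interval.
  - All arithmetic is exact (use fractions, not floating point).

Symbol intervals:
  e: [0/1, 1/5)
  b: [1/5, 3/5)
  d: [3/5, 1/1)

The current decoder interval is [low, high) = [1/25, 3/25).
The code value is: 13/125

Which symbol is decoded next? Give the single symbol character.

Interval width = high − low = 3/25 − 1/25 = 2/25
Scaled code = (code − low) / width = (13/125 − 1/25) / 2/25 = 4/5
  e: [0/1, 1/5) 
  b: [1/5, 3/5) 
  d: [3/5, 1/1) ← scaled code falls here ✓

Answer: d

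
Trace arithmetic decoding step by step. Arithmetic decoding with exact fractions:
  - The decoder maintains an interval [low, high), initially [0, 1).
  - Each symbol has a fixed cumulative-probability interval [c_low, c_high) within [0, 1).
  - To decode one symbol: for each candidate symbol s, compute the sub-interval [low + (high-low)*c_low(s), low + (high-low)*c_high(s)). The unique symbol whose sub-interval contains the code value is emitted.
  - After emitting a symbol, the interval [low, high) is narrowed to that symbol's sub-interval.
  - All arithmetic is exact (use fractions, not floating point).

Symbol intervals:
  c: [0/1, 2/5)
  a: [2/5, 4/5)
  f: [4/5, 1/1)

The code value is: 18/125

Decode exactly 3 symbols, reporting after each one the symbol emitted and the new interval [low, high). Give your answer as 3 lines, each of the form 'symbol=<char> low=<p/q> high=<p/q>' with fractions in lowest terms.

Answer: symbol=c low=0/1 high=2/5
symbol=c low=0/1 high=4/25
symbol=f low=16/125 high=4/25

Derivation:
Step 1: interval [0/1, 1/1), width = 1/1 - 0/1 = 1/1
  'c': [0/1 + 1/1*0/1, 0/1 + 1/1*2/5) = [0/1, 2/5) <- contains code 18/125
  'a': [0/1 + 1/1*2/5, 0/1 + 1/1*4/5) = [2/5, 4/5)
  'f': [0/1 + 1/1*4/5, 0/1 + 1/1*1/1) = [4/5, 1/1)
  emit 'c', narrow to [0/1, 2/5)
Step 2: interval [0/1, 2/5), width = 2/5 - 0/1 = 2/5
  'c': [0/1 + 2/5*0/1, 0/1 + 2/5*2/5) = [0/1, 4/25) <- contains code 18/125
  'a': [0/1 + 2/5*2/5, 0/1 + 2/5*4/5) = [4/25, 8/25)
  'f': [0/1 + 2/5*4/5, 0/1 + 2/5*1/1) = [8/25, 2/5)
  emit 'c', narrow to [0/1, 4/25)
Step 3: interval [0/1, 4/25), width = 4/25 - 0/1 = 4/25
  'c': [0/1 + 4/25*0/1, 0/1 + 4/25*2/5) = [0/1, 8/125)
  'a': [0/1 + 4/25*2/5, 0/1 + 4/25*4/5) = [8/125, 16/125)
  'f': [0/1 + 4/25*4/5, 0/1 + 4/25*1/1) = [16/125, 4/25) <- contains code 18/125
  emit 'f', narrow to [16/125, 4/25)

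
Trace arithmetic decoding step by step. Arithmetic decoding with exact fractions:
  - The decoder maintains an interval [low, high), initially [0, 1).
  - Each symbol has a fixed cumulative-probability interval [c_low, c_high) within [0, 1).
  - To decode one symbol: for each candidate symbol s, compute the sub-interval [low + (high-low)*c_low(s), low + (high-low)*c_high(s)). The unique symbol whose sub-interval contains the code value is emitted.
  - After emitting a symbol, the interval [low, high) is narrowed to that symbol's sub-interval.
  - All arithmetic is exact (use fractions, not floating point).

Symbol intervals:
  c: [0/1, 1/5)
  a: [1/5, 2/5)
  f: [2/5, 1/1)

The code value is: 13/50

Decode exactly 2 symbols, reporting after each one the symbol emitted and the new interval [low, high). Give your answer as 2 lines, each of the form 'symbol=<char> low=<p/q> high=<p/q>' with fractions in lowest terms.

Answer: symbol=a low=1/5 high=2/5
symbol=a low=6/25 high=7/25

Derivation:
Step 1: interval [0/1, 1/1), width = 1/1 - 0/1 = 1/1
  'c': [0/1 + 1/1*0/1, 0/1 + 1/1*1/5) = [0/1, 1/5)
  'a': [0/1 + 1/1*1/5, 0/1 + 1/1*2/5) = [1/5, 2/5) <- contains code 13/50
  'f': [0/1 + 1/1*2/5, 0/1 + 1/1*1/1) = [2/5, 1/1)
  emit 'a', narrow to [1/5, 2/5)
Step 2: interval [1/5, 2/5), width = 2/5 - 1/5 = 1/5
  'c': [1/5 + 1/5*0/1, 1/5 + 1/5*1/5) = [1/5, 6/25)
  'a': [1/5 + 1/5*1/5, 1/5 + 1/5*2/5) = [6/25, 7/25) <- contains code 13/50
  'f': [1/5 + 1/5*2/5, 1/5 + 1/5*1/1) = [7/25, 2/5)
  emit 'a', narrow to [6/25, 7/25)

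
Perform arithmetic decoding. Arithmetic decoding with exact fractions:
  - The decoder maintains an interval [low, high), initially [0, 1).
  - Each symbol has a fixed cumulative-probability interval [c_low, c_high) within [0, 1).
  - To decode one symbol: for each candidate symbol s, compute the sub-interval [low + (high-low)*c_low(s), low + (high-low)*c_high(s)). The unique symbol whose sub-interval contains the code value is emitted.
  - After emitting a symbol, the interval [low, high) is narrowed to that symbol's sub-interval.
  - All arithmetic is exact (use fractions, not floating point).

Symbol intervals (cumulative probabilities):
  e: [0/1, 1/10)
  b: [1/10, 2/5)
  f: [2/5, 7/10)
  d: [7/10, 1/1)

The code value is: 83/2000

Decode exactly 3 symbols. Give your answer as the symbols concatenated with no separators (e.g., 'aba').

Step 1: interval [0/1, 1/1), width = 1/1 - 0/1 = 1/1
  'e': [0/1 + 1/1*0/1, 0/1 + 1/1*1/10) = [0/1, 1/10) <- contains code 83/2000
  'b': [0/1 + 1/1*1/10, 0/1 + 1/1*2/5) = [1/10, 2/5)
  'f': [0/1 + 1/1*2/5, 0/1 + 1/1*7/10) = [2/5, 7/10)
  'd': [0/1 + 1/1*7/10, 0/1 + 1/1*1/1) = [7/10, 1/1)
  emit 'e', narrow to [0/1, 1/10)
Step 2: interval [0/1, 1/10), width = 1/10 - 0/1 = 1/10
  'e': [0/1 + 1/10*0/1, 0/1 + 1/10*1/10) = [0/1, 1/100)
  'b': [0/1 + 1/10*1/10, 0/1 + 1/10*2/5) = [1/100, 1/25)
  'f': [0/1 + 1/10*2/5, 0/1 + 1/10*7/10) = [1/25, 7/100) <- contains code 83/2000
  'd': [0/1 + 1/10*7/10, 0/1 + 1/10*1/1) = [7/100, 1/10)
  emit 'f', narrow to [1/25, 7/100)
Step 3: interval [1/25, 7/100), width = 7/100 - 1/25 = 3/100
  'e': [1/25 + 3/100*0/1, 1/25 + 3/100*1/10) = [1/25, 43/1000) <- contains code 83/2000
  'b': [1/25 + 3/100*1/10, 1/25 + 3/100*2/5) = [43/1000, 13/250)
  'f': [1/25 + 3/100*2/5, 1/25 + 3/100*7/10) = [13/250, 61/1000)
  'd': [1/25 + 3/100*7/10, 1/25 + 3/100*1/1) = [61/1000, 7/100)
  emit 'e', narrow to [1/25, 43/1000)

Answer: efe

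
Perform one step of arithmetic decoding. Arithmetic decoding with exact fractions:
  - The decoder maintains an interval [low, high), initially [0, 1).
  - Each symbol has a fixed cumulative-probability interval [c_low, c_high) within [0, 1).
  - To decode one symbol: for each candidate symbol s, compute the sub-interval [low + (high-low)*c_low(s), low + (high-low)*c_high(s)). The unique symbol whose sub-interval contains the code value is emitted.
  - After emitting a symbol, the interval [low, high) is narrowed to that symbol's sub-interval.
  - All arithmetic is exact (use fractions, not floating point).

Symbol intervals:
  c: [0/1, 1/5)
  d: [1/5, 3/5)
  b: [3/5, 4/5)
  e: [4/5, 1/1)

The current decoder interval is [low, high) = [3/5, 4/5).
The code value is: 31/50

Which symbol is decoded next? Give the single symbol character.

Interval width = high − low = 4/5 − 3/5 = 1/5
Scaled code = (code − low) / width = (31/50 − 3/5) / 1/5 = 1/10
  c: [0/1, 1/5) ← scaled code falls here ✓
  d: [1/5, 3/5) 
  b: [3/5, 4/5) 
  e: [4/5, 1/1) 

Answer: c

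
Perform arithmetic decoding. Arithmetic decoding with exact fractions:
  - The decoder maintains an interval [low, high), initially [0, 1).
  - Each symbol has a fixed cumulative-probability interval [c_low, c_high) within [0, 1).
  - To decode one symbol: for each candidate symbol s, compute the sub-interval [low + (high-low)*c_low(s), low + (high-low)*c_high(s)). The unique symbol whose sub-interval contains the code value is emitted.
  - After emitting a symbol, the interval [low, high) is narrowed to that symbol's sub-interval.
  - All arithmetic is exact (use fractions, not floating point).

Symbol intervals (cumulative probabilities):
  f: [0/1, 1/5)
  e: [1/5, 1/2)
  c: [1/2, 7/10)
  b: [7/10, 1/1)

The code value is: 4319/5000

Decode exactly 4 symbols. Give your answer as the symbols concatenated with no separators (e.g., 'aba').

Answer: bcef

Derivation:
Step 1: interval [0/1, 1/1), width = 1/1 - 0/1 = 1/1
  'f': [0/1 + 1/1*0/1, 0/1 + 1/1*1/5) = [0/1, 1/5)
  'e': [0/1 + 1/1*1/5, 0/1 + 1/1*1/2) = [1/5, 1/2)
  'c': [0/1 + 1/1*1/2, 0/1 + 1/1*7/10) = [1/2, 7/10)
  'b': [0/1 + 1/1*7/10, 0/1 + 1/1*1/1) = [7/10, 1/1) <- contains code 4319/5000
  emit 'b', narrow to [7/10, 1/1)
Step 2: interval [7/10, 1/1), width = 1/1 - 7/10 = 3/10
  'f': [7/10 + 3/10*0/1, 7/10 + 3/10*1/5) = [7/10, 19/25)
  'e': [7/10 + 3/10*1/5, 7/10 + 3/10*1/2) = [19/25, 17/20)
  'c': [7/10 + 3/10*1/2, 7/10 + 3/10*7/10) = [17/20, 91/100) <- contains code 4319/5000
  'b': [7/10 + 3/10*7/10, 7/10 + 3/10*1/1) = [91/100, 1/1)
  emit 'c', narrow to [17/20, 91/100)
Step 3: interval [17/20, 91/100), width = 91/100 - 17/20 = 3/50
  'f': [17/20 + 3/50*0/1, 17/20 + 3/50*1/5) = [17/20, 431/500)
  'e': [17/20 + 3/50*1/5, 17/20 + 3/50*1/2) = [431/500, 22/25) <- contains code 4319/5000
  'c': [17/20 + 3/50*1/2, 17/20 + 3/50*7/10) = [22/25, 223/250)
  'b': [17/20 + 3/50*7/10, 17/20 + 3/50*1/1) = [223/250, 91/100)
  emit 'e', narrow to [431/500, 22/25)
Step 4: interval [431/500, 22/25), width = 22/25 - 431/500 = 9/500
  'f': [431/500 + 9/500*0/1, 431/500 + 9/500*1/5) = [431/500, 541/625) <- contains code 4319/5000
  'e': [431/500 + 9/500*1/5, 431/500 + 9/500*1/2) = [541/625, 871/1000)
  'c': [431/500 + 9/500*1/2, 431/500 + 9/500*7/10) = [871/1000, 4373/5000)
  'b': [431/500 + 9/500*7/10, 431/500 + 9/500*1/1) = [4373/5000, 22/25)
  emit 'f', narrow to [431/500, 541/625)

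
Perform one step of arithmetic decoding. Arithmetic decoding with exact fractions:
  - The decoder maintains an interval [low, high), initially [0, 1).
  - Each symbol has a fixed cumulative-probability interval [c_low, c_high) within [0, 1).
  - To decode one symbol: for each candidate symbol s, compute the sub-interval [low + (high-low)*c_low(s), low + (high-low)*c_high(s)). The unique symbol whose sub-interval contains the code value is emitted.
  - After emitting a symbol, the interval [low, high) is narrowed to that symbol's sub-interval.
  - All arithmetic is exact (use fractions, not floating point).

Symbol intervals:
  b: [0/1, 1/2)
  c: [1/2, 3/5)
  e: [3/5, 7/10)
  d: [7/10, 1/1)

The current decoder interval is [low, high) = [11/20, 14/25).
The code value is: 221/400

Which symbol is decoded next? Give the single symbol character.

Interval width = high − low = 14/25 − 11/20 = 1/100
Scaled code = (code − low) / width = (221/400 − 11/20) / 1/100 = 1/4
  b: [0/1, 1/2) ← scaled code falls here ✓
  c: [1/2, 3/5) 
  e: [3/5, 7/10) 
  d: [7/10, 1/1) 

Answer: b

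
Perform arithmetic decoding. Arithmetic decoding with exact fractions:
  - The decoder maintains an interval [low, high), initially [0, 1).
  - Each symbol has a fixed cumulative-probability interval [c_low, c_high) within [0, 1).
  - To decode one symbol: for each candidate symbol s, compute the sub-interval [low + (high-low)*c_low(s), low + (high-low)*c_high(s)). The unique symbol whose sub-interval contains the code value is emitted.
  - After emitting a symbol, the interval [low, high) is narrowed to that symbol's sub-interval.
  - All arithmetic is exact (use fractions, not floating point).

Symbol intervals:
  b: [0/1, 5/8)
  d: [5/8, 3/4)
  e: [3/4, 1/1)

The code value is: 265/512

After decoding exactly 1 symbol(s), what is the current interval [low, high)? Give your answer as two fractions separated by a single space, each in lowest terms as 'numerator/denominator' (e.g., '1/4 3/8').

Step 1: interval [0/1, 1/1), width = 1/1 - 0/1 = 1/1
  'b': [0/1 + 1/1*0/1, 0/1 + 1/1*5/8) = [0/1, 5/8) <- contains code 265/512
  'd': [0/1 + 1/1*5/8, 0/1 + 1/1*3/4) = [5/8, 3/4)
  'e': [0/1 + 1/1*3/4, 0/1 + 1/1*1/1) = [3/4, 1/1)
  emit 'b', narrow to [0/1, 5/8)

Answer: 0/1 5/8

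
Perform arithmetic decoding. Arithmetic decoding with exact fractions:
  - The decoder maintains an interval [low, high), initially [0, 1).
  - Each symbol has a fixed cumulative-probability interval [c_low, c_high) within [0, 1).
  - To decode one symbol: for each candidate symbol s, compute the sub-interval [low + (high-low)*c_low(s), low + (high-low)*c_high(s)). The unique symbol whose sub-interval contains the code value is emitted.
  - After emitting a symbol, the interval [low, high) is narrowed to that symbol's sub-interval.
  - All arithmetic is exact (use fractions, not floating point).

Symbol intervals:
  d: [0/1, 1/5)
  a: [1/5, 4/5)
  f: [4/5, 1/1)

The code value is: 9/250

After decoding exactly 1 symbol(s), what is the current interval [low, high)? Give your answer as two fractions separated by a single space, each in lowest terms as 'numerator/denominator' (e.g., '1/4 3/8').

Step 1: interval [0/1, 1/1), width = 1/1 - 0/1 = 1/1
  'd': [0/1 + 1/1*0/1, 0/1 + 1/1*1/5) = [0/1, 1/5) <- contains code 9/250
  'a': [0/1 + 1/1*1/5, 0/1 + 1/1*4/5) = [1/5, 4/5)
  'f': [0/1 + 1/1*4/5, 0/1 + 1/1*1/1) = [4/5, 1/1)
  emit 'd', narrow to [0/1, 1/5)

Answer: 0/1 1/5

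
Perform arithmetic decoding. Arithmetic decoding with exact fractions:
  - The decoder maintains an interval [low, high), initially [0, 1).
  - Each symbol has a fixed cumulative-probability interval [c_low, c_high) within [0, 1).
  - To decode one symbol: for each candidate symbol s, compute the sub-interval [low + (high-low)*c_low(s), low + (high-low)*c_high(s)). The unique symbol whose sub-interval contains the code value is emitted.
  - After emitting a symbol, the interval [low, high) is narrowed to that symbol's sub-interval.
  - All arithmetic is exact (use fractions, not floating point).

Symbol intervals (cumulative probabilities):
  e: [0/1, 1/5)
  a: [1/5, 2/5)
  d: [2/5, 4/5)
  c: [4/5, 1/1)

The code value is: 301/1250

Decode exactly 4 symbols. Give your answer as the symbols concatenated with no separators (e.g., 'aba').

Step 1: interval [0/1, 1/1), width = 1/1 - 0/1 = 1/1
  'e': [0/1 + 1/1*0/1, 0/1 + 1/1*1/5) = [0/1, 1/5)
  'a': [0/1 + 1/1*1/5, 0/1 + 1/1*2/5) = [1/5, 2/5) <- contains code 301/1250
  'd': [0/1 + 1/1*2/5, 0/1 + 1/1*4/5) = [2/5, 4/5)
  'c': [0/1 + 1/1*4/5, 0/1 + 1/1*1/1) = [4/5, 1/1)
  emit 'a', narrow to [1/5, 2/5)
Step 2: interval [1/5, 2/5), width = 2/5 - 1/5 = 1/5
  'e': [1/5 + 1/5*0/1, 1/5 + 1/5*1/5) = [1/5, 6/25)
  'a': [1/5 + 1/5*1/5, 1/5 + 1/5*2/5) = [6/25, 7/25) <- contains code 301/1250
  'd': [1/5 + 1/5*2/5, 1/5 + 1/5*4/5) = [7/25, 9/25)
  'c': [1/5 + 1/5*4/5, 1/5 + 1/5*1/1) = [9/25, 2/5)
  emit 'a', narrow to [6/25, 7/25)
Step 3: interval [6/25, 7/25), width = 7/25 - 6/25 = 1/25
  'e': [6/25 + 1/25*0/1, 6/25 + 1/25*1/5) = [6/25, 31/125) <- contains code 301/1250
  'a': [6/25 + 1/25*1/5, 6/25 + 1/25*2/5) = [31/125, 32/125)
  'd': [6/25 + 1/25*2/5, 6/25 + 1/25*4/5) = [32/125, 34/125)
  'c': [6/25 + 1/25*4/5, 6/25 + 1/25*1/1) = [34/125, 7/25)
  emit 'e', narrow to [6/25, 31/125)
Step 4: interval [6/25, 31/125), width = 31/125 - 6/25 = 1/125
  'e': [6/25 + 1/125*0/1, 6/25 + 1/125*1/5) = [6/25, 151/625) <- contains code 301/1250
  'a': [6/25 + 1/125*1/5, 6/25 + 1/125*2/5) = [151/625, 152/625)
  'd': [6/25 + 1/125*2/5, 6/25 + 1/125*4/5) = [152/625, 154/625)
  'c': [6/25 + 1/125*4/5, 6/25 + 1/125*1/1) = [154/625, 31/125)
  emit 'e', narrow to [6/25, 151/625)

Answer: aaee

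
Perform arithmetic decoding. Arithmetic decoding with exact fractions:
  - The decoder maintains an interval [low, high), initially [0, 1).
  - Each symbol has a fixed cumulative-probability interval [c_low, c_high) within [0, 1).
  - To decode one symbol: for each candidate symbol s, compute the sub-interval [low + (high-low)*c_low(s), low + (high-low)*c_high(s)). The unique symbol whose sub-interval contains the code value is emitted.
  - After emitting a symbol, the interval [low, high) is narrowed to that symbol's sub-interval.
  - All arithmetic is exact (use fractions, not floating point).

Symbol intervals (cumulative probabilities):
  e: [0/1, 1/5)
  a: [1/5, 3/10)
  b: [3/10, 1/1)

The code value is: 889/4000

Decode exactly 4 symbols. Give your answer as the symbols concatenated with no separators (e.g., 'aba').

Step 1: interval [0/1, 1/1), width = 1/1 - 0/1 = 1/1
  'e': [0/1 + 1/1*0/1, 0/1 + 1/1*1/5) = [0/1, 1/5)
  'a': [0/1 + 1/1*1/5, 0/1 + 1/1*3/10) = [1/5, 3/10) <- contains code 889/4000
  'b': [0/1 + 1/1*3/10, 0/1 + 1/1*1/1) = [3/10, 1/1)
  emit 'a', narrow to [1/5, 3/10)
Step 2: interval [1/5, 3/10), width = 3/10 - 1/5 = 1/10
  'e': [1/5 + 1/10*0/1, 1/5 + 1/10*1/5) = [1/5, 11/50)
  'a': [1/5 + 1/10*1/5, 1/5 + 1/10*3/10) = [11/50, 23/100) <- contains code 889/4000
  'b': [1/5 + 1/10*3/10, 1/5 + 1/10*1/1) = [23/100, 3/10)
  emit 'a', narrow to [11/50, 23/100)
Step 3: interval [11/50, 23/100), width = 23/100 - 11/50 = 1/100
  'e': [11/50 + 1/100*0/1, 11/50 + 1/100*1/5) = [11/50, 111/500)
  'a': [11/50 + 1/100*1/5, 11/50 + 1/100*3/10) = [111/500, 223/1000) <- contains code 889/4000
  'b': [11/50 + 1/100*3/10, 11/50 + 1/100*1/1) = [223/1000, 23/100)
  emit 'a', narrow to [111/500, 223/1000)
Step 4: interval [111/500, 223/1000), width = 223/1000 - 111/500 = 1/1000
  'e': [111/500 + 1/1000*0/1, 111/500 + 1/1000*1/5) = [111/500, 1111/5000)
  'a': [111/500 + 1/1000*1/5, 111/500 + 1/1000*3/10) = [1111/5000, 2223/10000) <- contains code 889/4000
  'b': [111/500 + 1/1000*3/10, 111/500 + 1/1000*1/1) = [2223/10000, 223/1000)
  emit 'a', narrow to [1111/5000, 2223/10000)

Answer: aaaa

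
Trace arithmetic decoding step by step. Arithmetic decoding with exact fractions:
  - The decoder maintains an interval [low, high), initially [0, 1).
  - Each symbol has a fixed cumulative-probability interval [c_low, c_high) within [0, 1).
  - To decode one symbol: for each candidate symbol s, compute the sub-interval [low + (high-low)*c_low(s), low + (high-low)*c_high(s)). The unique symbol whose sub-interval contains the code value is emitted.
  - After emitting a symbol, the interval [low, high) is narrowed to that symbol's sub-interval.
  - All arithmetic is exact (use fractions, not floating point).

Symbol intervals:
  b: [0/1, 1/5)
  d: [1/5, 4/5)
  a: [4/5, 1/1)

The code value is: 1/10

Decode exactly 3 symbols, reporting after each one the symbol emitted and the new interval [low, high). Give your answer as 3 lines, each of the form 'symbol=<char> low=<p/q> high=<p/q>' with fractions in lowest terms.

Step 1: interval [0/1, 1/1), width = 1/1 - 0/1 = 1/1
  'b': [0/1 + 1/1*0/1, 0/1 + 1/1*1/5) = [0/1, 1/5) <- contains code 1/10
  'd': [0/1 + 1/1*1/5, 0/1 + 1/1*4/5) = [1/5, 4/5)
  'a': [0/1 + 1/1*4/5, 0/1 + 1/1*1/1) = [4/5, 1/1)
  emit 'b', narrow to [0/1, 1/5)
Step 2: interval [0/1, 1/5), width = 1/5 - 0/1 = 1/5
  'b': [0/1 + 1/5*0/1, 0/1 + 1/5*1/5) = [0/1, 1/25)
  'd': [0/1 + 1/5*1/5, 0/1 + 1/5*4/5) = [1/25, 4/25) <- contains code 1/10
  'a': [0/1 + 1/5*4/5, 0/1 + 1/5*1/1) = [4/25, 1/5)
  emit 'd', narrow to [1/25, 4/25)
Step 3: interval [1/25, 4/25), width = 4/25 - 1/25 = 3/25
  'b': [1/25 + 3/25*0/1, 1/25 + 3/25*1/5) = [1/25, 8/125)
  'd': [1/25 + 3/25*1/5, 1/25 + 3/25*4/5) = [8/125, 17/125) <- contains code 1/10
  'a': [1/25 + 3/25*4/5, 1/25 + 3/25*1/1) = [17/125, 4/25)
  emit 'd', narrow to [8/125, 17/125)

Answer: symbol=b low=0/1 high=1/5
symbol=d low=1/25 high=4/25
symbol=d low=8/125 high=17/125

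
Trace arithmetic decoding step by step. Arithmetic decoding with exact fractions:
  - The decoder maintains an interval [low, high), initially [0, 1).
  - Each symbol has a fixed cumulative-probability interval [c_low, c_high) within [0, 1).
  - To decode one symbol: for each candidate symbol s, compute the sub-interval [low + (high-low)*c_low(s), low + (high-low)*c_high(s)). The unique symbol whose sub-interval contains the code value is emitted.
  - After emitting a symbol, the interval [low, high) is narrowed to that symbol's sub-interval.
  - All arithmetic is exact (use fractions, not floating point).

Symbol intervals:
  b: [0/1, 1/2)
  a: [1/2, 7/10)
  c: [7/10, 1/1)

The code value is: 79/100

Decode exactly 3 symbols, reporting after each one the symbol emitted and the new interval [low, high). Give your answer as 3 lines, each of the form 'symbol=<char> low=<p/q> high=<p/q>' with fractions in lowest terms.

Step 1: interval [0/1, 1/1), width = 1/1 - 0/1 = 1/1
  'b': [0/1 + 1/1*0/1, 0/1 + 1/1*1/2) = [0/1, 1/2)
  'a': [0/1 + 1/1*1/2, 0/1 + 1/1*7/10) = [1/2, 7/10)
  'c': [0/1 + 1/1*7/10, 0/1 + 1/1*1/1) = [7/10, 1/1) <- contains code 79/100
  emit 'c', narrow to [7/10, 1/1)
Step 2: interval [7/10, 1/1), width = 1/1 - 7/10 = 3/10
  'b': [7/10 + 3/10*0/1, 7/10 + 3/10*1/2) = [7/10, 17/20) <- contains code 79/100
  'a': [7/10 + 3/10*1/2, 7/10 + 3/10*7/10) = [17/20, 91/100)
  'c': [7/10 + 3/10*7/10, 7/10 + 3/10*1/1) = [91/100, 1/1)
  emit 'b', narrow to [7/10, 17/20)
Step 3: interval [7/10, 17/20), width = 17/20 - 7/10 = 3/20
  'b': [7/10 + 3/20*0/1, 7/10 + 3/20*1/2) = [7/10, 31/40)
  'a': [7/10 + 3/20*1/2, 7/10 + 3/20*7/10) = [31/40, 161/200) <- contains code 79/100
  'c': [7/10 + 3/20*7/10, 7/10 + 3/20*1/1) = [161/200, 17/20)
  emit 'a', narrow to [31/40, 161/200)

Answer: symbol=c low=7/10 high=1/1
symbol=b low=7/10 high=17/20
symbol=a low=31/40 high=161/200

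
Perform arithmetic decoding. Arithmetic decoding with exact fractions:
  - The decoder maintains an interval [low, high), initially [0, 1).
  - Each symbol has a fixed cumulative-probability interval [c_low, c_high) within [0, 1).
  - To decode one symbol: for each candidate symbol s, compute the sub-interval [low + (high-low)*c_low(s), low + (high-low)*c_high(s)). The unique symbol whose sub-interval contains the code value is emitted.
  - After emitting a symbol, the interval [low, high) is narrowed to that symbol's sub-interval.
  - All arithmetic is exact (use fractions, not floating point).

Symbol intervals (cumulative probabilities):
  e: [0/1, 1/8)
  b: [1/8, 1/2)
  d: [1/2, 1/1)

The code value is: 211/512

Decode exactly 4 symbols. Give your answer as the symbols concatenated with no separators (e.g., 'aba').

Answer: bdde

Derivation:
Step 1: interval [0/1, 1/1), width = 1/1 - 0/1 = 1/1
  'e': [0/1 + 1/1*0/1, 0/1 + 1/1*1/8) = [0/1, 1/8)
  'b': [0/1 + 1/1*1/8, 0/1 + 1/1*1/2) = [1/8, 1/2) <- contains code 211/512
  'd': [0/1 + 1/1*1/2, 0/1 + 1/1*1/1) = [1/2, 1/1)
  emit 'b', narrow to [1/8, 1/2)
Step 2: interval [1/8, 1/2), width = 1/2 - 1/8 = 3/8
  'e': [1/8 + 3/8*0/1, 1/8 + 3/8*1/8) = [1/8, 11/64)
  'b': [1/8 + 3/8*1/8, 1/8 + 3/8*1/2) = [11/64, 5/16)
  'd': [1/8 + 3/8*1/2, 1/8 + 3/8*1/1) = [5/16, 1/2) <- contains code 211/512
  emit 'd', narrow to [5/16, 1/2)
Step 3: interval [5/16, 1/2), width = 1/2 - 5/16 = 3/16
  'e': [5/16 + 3/16*0/1, 5/16 + 3/16*1/8) = [5/16, 43/128)
  'b': [5/16 + 3/16*1/8, 5/16 + 3/16*1/2) = [43/128, 13/32)
  'd': [5/16 + 3/16*1/2, 5/16 + 3/16*1/1) = [13/32, 1/2) <- contains code 211/512
  emit 'd', narrow to [13/32, 1/2)
Step 4: interval [13/32, 1/2), width = 1/2 - 13/32 = 3/32
  'e': [13/32 + 3/32*0/1, 13/32 + 3/32*1/8) = [13/32, 107/256) <- contains code 211/512
  'b': [13/32 + 3/32*1/8, 13/32 + 3/32*1/2) = [107/256, 29/64)
  'd': [13/32 + 3/32*1/2, 13/32 + 3/32*1/1) = [29/64, 1/2)
  emit 'e', narrow to [13/32, 107/256)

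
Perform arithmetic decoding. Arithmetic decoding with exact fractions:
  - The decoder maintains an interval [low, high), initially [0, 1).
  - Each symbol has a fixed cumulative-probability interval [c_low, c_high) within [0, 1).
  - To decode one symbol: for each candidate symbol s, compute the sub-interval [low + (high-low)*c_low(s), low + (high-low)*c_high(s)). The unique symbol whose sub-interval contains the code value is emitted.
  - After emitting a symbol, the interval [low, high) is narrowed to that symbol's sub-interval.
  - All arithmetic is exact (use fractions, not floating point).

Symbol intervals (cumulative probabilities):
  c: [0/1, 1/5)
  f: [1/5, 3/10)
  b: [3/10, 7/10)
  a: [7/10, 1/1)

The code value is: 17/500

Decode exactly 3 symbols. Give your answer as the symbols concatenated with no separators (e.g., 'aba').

Step 1: interval [0/1, 1/1), width = 1/1 - 0/1 = 1/1
  'c': [0/1 + 1/1*0/1, 0/1 + 1/1*1/5) = [0/1, 1/5) <- contains code 17/500
  'f': [0/1 + 1/1*1/5, 0/1 + 1/1*3/10) = [1/5, 3/10)
  'b': [0/1 + 1/1*3/10, 0/1 + 1/1*7/10) = [3/10, 7/10)
  'a': [0/1 + 1/1*7/10, 0/1 + 1/1*1/1) = [7/10, 1/1)
  emit 'c', narrow to [0/1, 1/5)
Step 2: interval [0/1, 1/5), width = 1/5 - 0/1 = 1/5
  'c': [0/1 + 1/5*0/1, 0/1 + 1/5*1/5) = [0/1, 1/25) <- contains code 17/500
  'f': [0/1 + 1/5*1/5, 0/1 + 1/5*3/10) = [1/25, 3/50)
  'b': [0/1 + 1/5*3/10, 0/1 + 1/5*7/10) = [3/50, 7/50)
  'a': [0/1 + 1/5*7/10, 0/1 + 1/5*1/1) = [7/50, 1/5)
  emit 'c', narrow to [0/1, 1/25)
Step 3: interval [0/1, 1/25), width = 1/25 - 0/1 = 1/25
  'c': [0/1 + 1/25*0/1, 0/1 + 1/25*1/5) = [0/1, 1/125)
  'f': [0/1 + 1/25*1/5, 0/1 + 1/25*3/10) = [1/125, 3/250)
  'b': [0/1 + 1/25*3/10, 0/1 + 1/25*7/10) = [3/250, 7/250)
  'a': [0/1 + 1/25*7/10, 0/1 + 1/25*1/1) = [7/250, 1/25) <- contains code 17/500
  emit 'a', narrow to [7/250, 1/25)

Answer: cca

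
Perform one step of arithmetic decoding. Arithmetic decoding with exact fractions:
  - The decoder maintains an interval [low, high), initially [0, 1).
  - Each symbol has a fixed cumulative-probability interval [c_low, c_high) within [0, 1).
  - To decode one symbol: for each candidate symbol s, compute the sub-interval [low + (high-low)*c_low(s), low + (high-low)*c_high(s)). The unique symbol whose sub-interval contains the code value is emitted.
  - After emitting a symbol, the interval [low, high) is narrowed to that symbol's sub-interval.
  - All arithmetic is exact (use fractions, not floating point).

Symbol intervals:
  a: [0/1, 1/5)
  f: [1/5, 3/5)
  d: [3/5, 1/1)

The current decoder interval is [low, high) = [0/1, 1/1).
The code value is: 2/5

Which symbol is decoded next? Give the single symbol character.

Interval width = high − low = 1/1 − 0/1 = 1/1
Scaled code = (code − low) / width = (2/5 − 0/1) / 1/1 = 2/5
  a: [0/1, 1/5) 
  f: [1/5, 3/5) ← scaled code falls here ✓
  d: [3/5, 1/1) 

Answer: f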